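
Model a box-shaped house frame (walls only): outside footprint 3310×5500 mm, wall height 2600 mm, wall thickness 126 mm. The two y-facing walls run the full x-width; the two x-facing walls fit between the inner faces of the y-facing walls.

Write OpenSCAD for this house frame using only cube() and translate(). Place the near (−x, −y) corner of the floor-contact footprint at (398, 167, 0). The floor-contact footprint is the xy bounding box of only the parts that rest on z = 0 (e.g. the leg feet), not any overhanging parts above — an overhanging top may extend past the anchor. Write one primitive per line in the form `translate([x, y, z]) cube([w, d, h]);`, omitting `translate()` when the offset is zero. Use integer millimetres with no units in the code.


translate([398, 167, 0]) cube([3310, 126, 2600]);
translate([398, 5541, 0]) cube([3310, 126, 2600]);
translate([398, 293, 0]) cube([126, 5248, 2600]);
translate([3582, 293, 0]) cube([126, 5248, 2600]);


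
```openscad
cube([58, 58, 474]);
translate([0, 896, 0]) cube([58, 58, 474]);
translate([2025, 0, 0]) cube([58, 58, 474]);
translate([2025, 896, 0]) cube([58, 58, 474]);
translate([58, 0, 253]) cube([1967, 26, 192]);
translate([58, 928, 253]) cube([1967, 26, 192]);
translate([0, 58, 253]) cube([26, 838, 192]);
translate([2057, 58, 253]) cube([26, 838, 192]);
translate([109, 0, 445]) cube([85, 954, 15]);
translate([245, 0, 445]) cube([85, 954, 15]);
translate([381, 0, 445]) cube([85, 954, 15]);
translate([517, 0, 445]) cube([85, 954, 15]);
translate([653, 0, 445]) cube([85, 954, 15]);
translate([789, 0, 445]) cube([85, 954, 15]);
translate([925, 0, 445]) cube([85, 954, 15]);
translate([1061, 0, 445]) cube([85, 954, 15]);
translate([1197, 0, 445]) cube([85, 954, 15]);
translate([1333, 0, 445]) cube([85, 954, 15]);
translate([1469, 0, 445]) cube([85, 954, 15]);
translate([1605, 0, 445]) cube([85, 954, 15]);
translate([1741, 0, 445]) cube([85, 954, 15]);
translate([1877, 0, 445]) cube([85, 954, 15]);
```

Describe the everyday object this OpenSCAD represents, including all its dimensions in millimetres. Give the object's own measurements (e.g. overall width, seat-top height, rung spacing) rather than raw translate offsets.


A bed frame 2083 mm long (x) by 954 mm wide (y). Four 58×58 mm corner posts, 474 mm tall, at the corners of the footprint. Four rails of 26 mm thickness and 192 mm height run between adjacent posts with their undersides at z = 253 mm, their outer faces flush with the outside of the frame (the two x-running rails run between the posts' inner faces; the two y-running rails run between the posts' inner faces). 14 slats, each 85 mm wide (x) and 15 mm thick, lie across the top of the two x-running rails, running the full 954 mm width of the frame in y; along x they sit between the end posts with a 51 mm gap after the −x posts and between neighbouring slats, leaving 63 mm before the +x posts.


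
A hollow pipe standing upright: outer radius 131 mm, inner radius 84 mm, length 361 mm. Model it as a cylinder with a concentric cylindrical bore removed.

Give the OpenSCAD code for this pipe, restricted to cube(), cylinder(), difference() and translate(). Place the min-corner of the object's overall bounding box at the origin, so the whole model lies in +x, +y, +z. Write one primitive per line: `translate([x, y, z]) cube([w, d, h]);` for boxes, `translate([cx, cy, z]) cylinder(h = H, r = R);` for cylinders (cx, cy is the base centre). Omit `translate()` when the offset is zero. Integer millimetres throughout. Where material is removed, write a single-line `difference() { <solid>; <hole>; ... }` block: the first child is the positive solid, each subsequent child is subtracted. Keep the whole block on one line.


difference() { translate([131, 131, 0]) cylinder(h = 361, r = 131); translate([131, 131, 0]) cylinder(h = 361, r = 84); }


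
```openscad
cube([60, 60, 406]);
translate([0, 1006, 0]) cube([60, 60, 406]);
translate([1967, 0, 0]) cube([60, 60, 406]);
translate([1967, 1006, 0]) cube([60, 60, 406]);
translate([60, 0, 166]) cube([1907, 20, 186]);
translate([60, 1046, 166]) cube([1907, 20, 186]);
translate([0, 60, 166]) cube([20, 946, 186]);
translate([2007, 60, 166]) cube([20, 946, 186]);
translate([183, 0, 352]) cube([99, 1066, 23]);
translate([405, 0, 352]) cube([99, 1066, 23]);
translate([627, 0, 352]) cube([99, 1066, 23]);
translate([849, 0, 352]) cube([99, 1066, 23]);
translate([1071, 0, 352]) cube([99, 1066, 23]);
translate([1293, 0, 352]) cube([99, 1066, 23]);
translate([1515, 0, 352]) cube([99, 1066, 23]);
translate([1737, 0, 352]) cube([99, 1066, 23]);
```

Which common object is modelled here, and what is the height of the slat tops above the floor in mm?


A bed frame. The slat-top height is 375 mm.

Four posts, four rails, and a row of slats — a bed frame. Slats sit on the rails at z = 166 + 186 = 352; with slat thickness 23, the top is 375 mm.


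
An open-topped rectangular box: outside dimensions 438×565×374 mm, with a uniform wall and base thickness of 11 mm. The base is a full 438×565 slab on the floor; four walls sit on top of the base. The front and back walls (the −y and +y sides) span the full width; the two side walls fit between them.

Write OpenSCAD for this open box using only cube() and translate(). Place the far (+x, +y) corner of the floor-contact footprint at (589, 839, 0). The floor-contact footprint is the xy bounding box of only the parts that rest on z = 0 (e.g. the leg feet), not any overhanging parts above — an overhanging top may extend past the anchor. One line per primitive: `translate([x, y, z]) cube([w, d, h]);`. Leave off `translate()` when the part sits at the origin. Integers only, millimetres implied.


translate([151, 274, 0]) cube([438, 565, 11]);
translate([151, 274, 11]) cube([438, 11, 363]);
translate([151, 828, 11]) cube([438, 11, 363]);
translate([151, 285, 11]) cube([11, 543, 363]);
translate([578, 285, 11]) cube([11, 543, 363]);


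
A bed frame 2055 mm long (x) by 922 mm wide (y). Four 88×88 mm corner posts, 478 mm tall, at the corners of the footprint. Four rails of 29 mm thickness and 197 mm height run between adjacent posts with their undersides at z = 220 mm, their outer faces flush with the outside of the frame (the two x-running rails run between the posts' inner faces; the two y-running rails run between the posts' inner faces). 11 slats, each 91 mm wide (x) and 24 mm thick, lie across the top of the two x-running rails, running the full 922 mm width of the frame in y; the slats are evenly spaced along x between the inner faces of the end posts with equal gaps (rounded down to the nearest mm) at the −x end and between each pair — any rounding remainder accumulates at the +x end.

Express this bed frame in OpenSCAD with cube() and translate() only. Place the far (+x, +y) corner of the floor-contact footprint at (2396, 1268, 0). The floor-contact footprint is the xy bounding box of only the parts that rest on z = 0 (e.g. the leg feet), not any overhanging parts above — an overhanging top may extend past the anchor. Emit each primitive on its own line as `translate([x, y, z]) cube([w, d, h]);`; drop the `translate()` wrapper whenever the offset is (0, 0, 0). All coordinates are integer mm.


// slat z = rail_z + rail_h = 220 + 197 = 417
// slat gap = ⌊(1879 − 11·91) / 12⌋ = 73
translate([341, 346, 0]) cube([88, 88, 478]);
translate([341, 1180, 0]) cube([88, 88, 478]);
translate([2308, 346, 0]) cube([88, 88, 478]);
translate([2308, 1180, 0]) cube([88, 88, 478]);
translate([429, 346, 220]) cube([1879, 29, 197]);
translate([429, 1239, 220]) cube([1879, 29, 197]);
translate([341, 434, 220]) cube([29, 746, 197]);
translate([2367, 434, 220]) cube([29, 746, 197]);
translate([502, 346, 417]) cube([91, 922, 24]);
translate([666, 346, 417]) cube([91, 922, 24]);
translate([830, 346, 417]) cube([91, 922, 24]);
translate([994, 346, 417]) cube([91, 922, 24]);
translate([1158, 346, 417]) cube([91, 922, 24]);
translate([1322, 346, 417]) cube([91, 922, 24]);
translate([1486, 346, 417]) cube([91, 922, 24]);
translate([1650, 346, 417]) cube([91, 922, 24]);
translate([1814, 346, 417]) cube([91, 922, 24]);
translate([1978, 346, 417]) cube([91, 922, 24]);
translate([2142, 346, 417]) cube([91, 922, 24]);


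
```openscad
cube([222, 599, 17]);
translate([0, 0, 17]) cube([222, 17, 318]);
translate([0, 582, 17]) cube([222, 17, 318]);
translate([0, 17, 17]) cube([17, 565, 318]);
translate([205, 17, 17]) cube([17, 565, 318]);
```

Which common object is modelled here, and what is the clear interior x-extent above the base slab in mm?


An open box. The internal width is 188 mm.

A 222×599 base slab with four walls standing on it — an open box. The base is 222 mm wide and the walls are 17 mm thick, so the internal width is 222 − 2 × 17 = 188 mm.


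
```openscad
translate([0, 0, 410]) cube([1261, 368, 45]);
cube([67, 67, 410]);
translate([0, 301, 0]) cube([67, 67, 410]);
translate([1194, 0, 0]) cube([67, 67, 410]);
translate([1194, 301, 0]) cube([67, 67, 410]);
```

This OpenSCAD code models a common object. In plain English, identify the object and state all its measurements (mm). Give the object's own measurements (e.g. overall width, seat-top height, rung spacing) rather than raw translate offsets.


A long wooden bench with a 1261 mm (x) × 368 mm (y) seat, 45 mm thick, its top surface 455 mm above the floor. Four 67 mm square legs at the seat corners, flush with the edges, run from z = 0 to the seat underside.


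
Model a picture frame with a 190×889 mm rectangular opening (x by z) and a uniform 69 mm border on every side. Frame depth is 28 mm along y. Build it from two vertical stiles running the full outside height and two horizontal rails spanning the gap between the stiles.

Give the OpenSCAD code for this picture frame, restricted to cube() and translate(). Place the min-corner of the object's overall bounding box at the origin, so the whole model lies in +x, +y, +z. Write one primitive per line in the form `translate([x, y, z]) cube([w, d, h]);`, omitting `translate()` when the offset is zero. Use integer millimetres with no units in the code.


cube([69, 28, 1027]);
translate([259, 0, 0]) cube([69, 28, 1027]);
translate([69, 0, 0]) cube([190, 28, 69]);
translate([69, 0, 958]) cube([190, 28, 69]);


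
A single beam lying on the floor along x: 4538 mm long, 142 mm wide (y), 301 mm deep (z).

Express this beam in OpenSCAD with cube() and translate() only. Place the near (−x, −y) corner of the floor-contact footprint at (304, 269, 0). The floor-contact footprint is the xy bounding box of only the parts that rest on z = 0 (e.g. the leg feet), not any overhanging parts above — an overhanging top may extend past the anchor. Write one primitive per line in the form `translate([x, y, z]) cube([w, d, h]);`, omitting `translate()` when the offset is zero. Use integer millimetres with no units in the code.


translate([304, 269, 0]) cube([4538, 142, 301]);


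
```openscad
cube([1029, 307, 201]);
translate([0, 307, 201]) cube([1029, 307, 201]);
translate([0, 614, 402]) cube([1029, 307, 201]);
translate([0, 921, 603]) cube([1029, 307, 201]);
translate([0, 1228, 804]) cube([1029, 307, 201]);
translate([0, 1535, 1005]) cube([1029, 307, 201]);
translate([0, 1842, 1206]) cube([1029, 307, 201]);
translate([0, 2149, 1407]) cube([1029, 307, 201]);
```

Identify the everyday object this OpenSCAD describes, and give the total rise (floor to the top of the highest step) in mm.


A staircase. The total rise is 1608 mm.

8 identical blocks, each offset up and back from the previous — a staircase. Each step is 201 mm tall and there are 8 of them, so the total rise is 8 × 201 = 1608 mm.


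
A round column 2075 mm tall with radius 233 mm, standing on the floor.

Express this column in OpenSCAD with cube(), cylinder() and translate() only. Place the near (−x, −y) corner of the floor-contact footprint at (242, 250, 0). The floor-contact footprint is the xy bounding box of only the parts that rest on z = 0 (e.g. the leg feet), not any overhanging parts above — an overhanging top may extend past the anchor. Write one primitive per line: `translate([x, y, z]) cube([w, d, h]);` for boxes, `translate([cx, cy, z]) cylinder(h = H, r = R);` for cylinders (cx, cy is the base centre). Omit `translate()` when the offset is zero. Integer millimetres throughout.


translate([475, 483, 0]) cylinder(h = 2075, r = 233);


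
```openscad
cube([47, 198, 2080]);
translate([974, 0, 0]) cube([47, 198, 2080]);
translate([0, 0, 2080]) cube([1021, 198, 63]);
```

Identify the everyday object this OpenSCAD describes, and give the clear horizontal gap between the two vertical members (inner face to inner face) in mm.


A door frame. The clear opening width is 927 mm.

Two 2080 mm tall posts with a header on top — a door frame. The left jamb is 47 mm wide at x = 0; the right jamb starts at x = 974. The clear opening is 974 − 47 = 927 mm.


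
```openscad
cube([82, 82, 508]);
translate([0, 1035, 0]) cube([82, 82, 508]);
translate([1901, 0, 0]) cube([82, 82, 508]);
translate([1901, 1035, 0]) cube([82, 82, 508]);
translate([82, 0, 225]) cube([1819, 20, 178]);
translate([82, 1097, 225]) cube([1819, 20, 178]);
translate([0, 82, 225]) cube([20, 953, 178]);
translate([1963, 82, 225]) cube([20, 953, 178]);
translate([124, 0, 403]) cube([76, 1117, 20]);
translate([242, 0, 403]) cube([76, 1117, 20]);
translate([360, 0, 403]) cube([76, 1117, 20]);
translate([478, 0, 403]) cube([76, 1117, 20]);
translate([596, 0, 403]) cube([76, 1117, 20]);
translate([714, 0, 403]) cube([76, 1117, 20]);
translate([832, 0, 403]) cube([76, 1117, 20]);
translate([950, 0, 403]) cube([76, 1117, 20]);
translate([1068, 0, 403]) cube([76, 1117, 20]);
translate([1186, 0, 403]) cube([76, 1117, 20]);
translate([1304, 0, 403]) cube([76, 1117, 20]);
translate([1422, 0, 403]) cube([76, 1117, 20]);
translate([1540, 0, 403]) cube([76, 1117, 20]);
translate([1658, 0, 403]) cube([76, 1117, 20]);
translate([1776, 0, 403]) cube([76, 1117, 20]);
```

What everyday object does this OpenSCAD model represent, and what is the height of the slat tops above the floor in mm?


A bed frame. The slat-top height is 423 mm.

Four posts, four rails, and a row of slats — a bed frame. Slats sit on the rails at z = 225 + 178 = 403; with slat thickness 20, the top is 423 mm.


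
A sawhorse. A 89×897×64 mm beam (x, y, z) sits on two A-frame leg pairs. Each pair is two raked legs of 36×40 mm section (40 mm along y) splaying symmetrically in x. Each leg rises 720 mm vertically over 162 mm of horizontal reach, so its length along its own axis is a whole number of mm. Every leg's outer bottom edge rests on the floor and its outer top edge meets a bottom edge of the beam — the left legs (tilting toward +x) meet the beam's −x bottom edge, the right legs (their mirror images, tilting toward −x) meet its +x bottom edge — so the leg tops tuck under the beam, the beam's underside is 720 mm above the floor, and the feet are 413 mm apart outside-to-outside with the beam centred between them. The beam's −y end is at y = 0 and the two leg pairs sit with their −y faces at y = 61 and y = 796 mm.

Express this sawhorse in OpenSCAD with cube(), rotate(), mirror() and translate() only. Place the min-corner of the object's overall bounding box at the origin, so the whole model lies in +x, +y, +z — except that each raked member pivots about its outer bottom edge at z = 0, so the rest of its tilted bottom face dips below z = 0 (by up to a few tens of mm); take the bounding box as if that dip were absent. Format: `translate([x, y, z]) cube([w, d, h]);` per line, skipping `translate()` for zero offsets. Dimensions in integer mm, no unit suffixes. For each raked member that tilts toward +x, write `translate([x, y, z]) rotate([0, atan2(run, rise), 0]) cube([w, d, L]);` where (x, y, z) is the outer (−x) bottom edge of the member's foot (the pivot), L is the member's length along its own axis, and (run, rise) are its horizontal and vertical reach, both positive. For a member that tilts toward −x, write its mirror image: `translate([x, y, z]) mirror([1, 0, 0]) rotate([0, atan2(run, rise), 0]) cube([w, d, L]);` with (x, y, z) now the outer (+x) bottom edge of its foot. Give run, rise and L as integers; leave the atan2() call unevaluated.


translate([162, 0, 720]) cube([89, 897, 64]);
translate([0, 61, 0]) rotate([0, atan2(162, 720), 0]) cube([36, 40, 738]);
translate([413, 61, 0]) mirror([1, 0, 0]) rotate([0, atan2(162, 720), 0]) cube([36, 40, 738]);
translate([0, 796, 0]) rotate([0, atan2(162, 720), 0]) cube([36, 40, 738]);
translate([413, 796, 0]) mirror([1, 0, 0]) rotate([0, atan2(162, 720), 0]) cube([36, 40, 738]);


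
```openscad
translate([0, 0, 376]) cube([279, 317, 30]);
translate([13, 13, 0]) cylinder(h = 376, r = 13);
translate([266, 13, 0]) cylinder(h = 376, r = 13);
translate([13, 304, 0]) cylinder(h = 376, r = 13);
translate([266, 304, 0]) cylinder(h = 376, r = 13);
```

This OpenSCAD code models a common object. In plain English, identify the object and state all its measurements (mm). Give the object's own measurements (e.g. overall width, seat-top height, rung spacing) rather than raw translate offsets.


A four-legged stool. The seat is a 279×317×30 mm slab whose top surface is at z = 406 mm; four round legs, each 26 mm in diameter, run from the floor (z = 0) to the underside of the seat, each leg's axis is inset half a diameter from the nearest pair of seat edges (so the leg's bounding box is flush with the corner).


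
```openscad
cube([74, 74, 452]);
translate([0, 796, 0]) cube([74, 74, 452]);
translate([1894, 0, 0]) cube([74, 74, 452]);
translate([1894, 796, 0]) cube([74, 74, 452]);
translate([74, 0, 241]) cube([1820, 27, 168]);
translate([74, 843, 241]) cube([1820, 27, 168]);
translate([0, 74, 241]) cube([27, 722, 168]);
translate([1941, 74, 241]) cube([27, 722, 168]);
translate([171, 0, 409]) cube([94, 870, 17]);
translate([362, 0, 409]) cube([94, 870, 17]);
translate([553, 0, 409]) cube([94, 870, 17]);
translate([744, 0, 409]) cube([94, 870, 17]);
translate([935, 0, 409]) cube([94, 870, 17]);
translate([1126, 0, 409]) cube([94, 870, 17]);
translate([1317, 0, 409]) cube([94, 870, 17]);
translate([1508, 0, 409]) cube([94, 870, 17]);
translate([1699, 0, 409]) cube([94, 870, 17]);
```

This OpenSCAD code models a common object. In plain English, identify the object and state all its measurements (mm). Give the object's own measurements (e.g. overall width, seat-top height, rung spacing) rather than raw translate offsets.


A bed frame 1968 mm long (x) by 870 mm wide (y). Four 74×74 mm corner posts, 452 mm tall, at the corners of the footprint. Four rails of 27 mm thickness and 168 mm height run between adjacent posts with their undersides at z = 241 mm, their outer faces flush with the outside of the frame (the two x-running rails run between the posts' inner faces; the two y-running rails run between the posts' inner faces). 9 slats, each 94 mm wide (x) and 17 mm thick, lie across the top of the two x-running rails, running the full 870 mm width of the frame in y; along x they sit between the end posts with a 97 mm gap after the −x posts and between neighbouring slats, leaving 101 mm before the +x posts.


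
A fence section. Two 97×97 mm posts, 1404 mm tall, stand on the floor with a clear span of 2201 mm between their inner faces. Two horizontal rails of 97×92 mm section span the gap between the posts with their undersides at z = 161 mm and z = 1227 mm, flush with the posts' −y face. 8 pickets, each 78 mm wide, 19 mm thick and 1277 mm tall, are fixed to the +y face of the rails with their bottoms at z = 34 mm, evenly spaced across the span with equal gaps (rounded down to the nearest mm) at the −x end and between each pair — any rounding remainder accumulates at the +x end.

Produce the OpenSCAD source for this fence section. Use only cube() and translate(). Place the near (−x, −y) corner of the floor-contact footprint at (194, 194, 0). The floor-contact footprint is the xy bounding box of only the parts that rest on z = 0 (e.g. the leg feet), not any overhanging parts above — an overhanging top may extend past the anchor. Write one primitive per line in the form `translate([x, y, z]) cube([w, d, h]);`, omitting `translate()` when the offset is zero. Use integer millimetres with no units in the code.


translate([194, 194, 0]) cube([97, 97, 1404]);
translate([2492, 194, 0]) cube([97, 97, 1404]);
translate([291, 194, 161]) cube([2201, 97, 92]);
translate([291, 194, 1227]) cube([2201, 97, 92]);
translate([466, 291, 34]) cube([78, 19, 1277]);
translate([719, 291, 34]) cube([78, 19, 1277]);
translate([972, 291, 34]) cube([78, 19, 1277]);
translate([1225, 291, 34]) cube([78, 19, 1277]);
translate([1478, 291, 34]) cube([78, 19, 1277]);
translate([1731, 291, 34]) cube([78, 19, 1277]);
translate([1984, 291, 34]) cube([78, 19, 1277]);
translate([2237, 291, 34]) cube([78, 19, 1277]);


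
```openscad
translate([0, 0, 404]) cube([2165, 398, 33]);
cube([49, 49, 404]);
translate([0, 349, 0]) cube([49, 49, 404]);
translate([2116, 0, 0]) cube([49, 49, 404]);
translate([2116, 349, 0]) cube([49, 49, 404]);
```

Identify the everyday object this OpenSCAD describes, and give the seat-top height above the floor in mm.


A bench. The seat-top height is 437 mm.

A long slab on four corner posts — a bench. The slab sits at z = 404 with thickness 33, so the top is 404 + 33 = 437 mm.


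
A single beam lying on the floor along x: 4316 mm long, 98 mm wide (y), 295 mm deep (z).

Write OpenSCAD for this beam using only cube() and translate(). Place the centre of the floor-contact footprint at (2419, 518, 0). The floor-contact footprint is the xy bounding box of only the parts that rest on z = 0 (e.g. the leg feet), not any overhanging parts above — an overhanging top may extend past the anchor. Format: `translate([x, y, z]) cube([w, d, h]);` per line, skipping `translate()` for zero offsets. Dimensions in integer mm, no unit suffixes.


translate([261, 469, 0]) cube([4316, 98, 295]);


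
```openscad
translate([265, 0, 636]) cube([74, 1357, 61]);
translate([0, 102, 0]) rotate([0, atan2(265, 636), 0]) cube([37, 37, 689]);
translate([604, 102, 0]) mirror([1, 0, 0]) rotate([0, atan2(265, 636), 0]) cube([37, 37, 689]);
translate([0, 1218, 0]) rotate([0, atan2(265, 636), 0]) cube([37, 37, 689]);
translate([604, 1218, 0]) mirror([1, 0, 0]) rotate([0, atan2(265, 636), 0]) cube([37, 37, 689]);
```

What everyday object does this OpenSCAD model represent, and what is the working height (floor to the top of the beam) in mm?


A sawhorse. The overall height is 697 mm.

A beam across two mirrored pairs of raked legs — a sawhorse. The beam's underside is at z = 636 (matching the legs' vertical rise in atan2(265, 636)) and the beam is 61 mm tall, so its top is at 636 + 61 = 697 mm. The raked legs top out at the beam's underside, so that is the highest point.


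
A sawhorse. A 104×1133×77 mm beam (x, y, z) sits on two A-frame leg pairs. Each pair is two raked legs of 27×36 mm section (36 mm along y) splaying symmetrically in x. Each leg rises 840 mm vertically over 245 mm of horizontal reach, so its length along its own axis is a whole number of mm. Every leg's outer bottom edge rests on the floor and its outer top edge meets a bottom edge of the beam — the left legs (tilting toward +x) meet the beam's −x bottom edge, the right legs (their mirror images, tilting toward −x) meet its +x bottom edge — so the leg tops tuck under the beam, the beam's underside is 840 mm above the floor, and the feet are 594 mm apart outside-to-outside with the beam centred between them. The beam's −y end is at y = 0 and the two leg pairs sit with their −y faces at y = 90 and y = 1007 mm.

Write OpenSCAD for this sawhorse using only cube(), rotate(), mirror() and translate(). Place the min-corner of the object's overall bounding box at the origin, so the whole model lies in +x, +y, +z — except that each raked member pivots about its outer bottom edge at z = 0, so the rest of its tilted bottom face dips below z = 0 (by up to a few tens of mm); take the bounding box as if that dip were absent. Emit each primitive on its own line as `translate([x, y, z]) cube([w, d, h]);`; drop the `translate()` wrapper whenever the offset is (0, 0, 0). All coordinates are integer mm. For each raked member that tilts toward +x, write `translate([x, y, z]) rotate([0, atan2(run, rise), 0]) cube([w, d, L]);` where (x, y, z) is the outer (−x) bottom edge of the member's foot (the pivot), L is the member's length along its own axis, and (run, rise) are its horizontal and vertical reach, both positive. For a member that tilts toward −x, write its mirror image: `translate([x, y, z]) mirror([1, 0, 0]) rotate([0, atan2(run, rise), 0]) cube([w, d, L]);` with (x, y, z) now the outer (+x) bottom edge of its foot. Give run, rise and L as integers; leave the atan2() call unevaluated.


translate([245, 0, 840]) cube([104, 1133, 77]);
translate([0, 90, 0]) rotate([0, atan2(245, 840), 0]) cube([27, 36, 875]);
translate([594, 90, 0]) mirror([1, 0, 0]) rotate([0, atan2(245, 840), 0]) cube([27, 36, 875]);
translate([0, 1007, 0]) rotate([0, atan2(245, 840), 0]) cube([27, 36, 875]);
translate([594, 1007, 0]) mirror([1, 0, 0]) rotate([0, atan2(245, 840), 0]) cube([27, 36, 875]);


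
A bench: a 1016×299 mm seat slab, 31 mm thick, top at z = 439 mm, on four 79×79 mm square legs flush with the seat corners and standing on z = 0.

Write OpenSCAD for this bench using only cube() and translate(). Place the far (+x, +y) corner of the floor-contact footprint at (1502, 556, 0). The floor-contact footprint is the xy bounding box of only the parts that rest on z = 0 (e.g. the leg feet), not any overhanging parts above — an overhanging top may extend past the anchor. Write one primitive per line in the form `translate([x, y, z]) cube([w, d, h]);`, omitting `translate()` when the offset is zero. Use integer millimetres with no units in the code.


translate([486, 257, 408]) cube([1016, 299, 31]);
translate([486, 257, 0]) cube([79, 79, 408]);
translate([486, 477, 0]) cube([79, 79, 408]);
translate([1423, 257, 0]) cube([79, 79, 408]);
translate([1423, 477, 0]) cube([79, 79, 408]);


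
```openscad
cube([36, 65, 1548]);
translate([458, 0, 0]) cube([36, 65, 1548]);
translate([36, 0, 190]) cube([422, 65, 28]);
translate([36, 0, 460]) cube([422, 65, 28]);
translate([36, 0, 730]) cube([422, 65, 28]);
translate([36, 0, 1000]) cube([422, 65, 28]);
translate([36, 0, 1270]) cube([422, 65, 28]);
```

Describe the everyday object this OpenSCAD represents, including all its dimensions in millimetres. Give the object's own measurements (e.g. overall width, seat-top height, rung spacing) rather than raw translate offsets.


A straight ladder. Two 36×65 mm vertical rails, 1548 mm tall, stand 494 mm apart (outside-to-outside) with their front faces coplanar on the −y side. 5 rungs, each 65 mm deep and 28 mm tall, span between the inner faces of the rails, front faces flush with the rails. The lowest rung's underside is at z = 190 mm and rungs are spaced 270 mm apart (underside to underside).


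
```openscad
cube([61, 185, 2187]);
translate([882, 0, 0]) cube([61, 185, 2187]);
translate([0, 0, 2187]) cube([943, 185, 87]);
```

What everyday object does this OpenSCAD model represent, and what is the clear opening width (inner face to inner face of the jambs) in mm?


A door frame. The clear opening width is 821 mm.

Two 2187 mm tall posts with a header on top — a door frame. The left jamb is 61 mm wide at x = 0; the right jamb starts at x = 882. The clear opening is 882 − 61 = 821 mm.


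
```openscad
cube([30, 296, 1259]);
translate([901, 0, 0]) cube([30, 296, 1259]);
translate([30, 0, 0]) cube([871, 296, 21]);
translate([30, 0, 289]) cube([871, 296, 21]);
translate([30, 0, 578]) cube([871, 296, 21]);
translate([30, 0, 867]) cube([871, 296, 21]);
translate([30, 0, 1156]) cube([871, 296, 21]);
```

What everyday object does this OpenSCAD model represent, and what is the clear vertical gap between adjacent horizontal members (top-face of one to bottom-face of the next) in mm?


A bookshelf. The clear shelf gap is 268 mm.

Two tall side panels with 5 horizontal boards between them — a bookshelf. The first two shelf undersides are at z = 0 and z = 289; with shelf thickness 21, the clear gap is 289 − 0 − 21 = 268 mm.


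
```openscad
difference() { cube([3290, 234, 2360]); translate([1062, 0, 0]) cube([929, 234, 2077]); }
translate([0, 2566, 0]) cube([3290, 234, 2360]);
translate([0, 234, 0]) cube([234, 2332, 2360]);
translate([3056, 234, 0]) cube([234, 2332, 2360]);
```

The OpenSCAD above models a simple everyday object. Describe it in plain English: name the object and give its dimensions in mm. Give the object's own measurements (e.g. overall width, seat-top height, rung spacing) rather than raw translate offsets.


A single room: four walls, each 2360 mm tall and 234 mm thick, enclosing an outside footprint 3290×2800 mm (x × y), no floor or roof. The front and back walls (−y and +y sides) run the full x-width; the side walls fit between their inner faces. A door opening 929 mm wide and 2077 mm tall is cut through the front wall from the floor up, its −x edge 1062 mm from the wall's −x end.


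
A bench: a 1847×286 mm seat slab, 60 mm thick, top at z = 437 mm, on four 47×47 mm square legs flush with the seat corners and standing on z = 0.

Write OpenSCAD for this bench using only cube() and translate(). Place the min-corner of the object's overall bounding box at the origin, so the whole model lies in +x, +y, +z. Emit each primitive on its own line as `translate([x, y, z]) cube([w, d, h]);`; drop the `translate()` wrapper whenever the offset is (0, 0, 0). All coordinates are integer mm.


translate([0, 0, 377]) cube([1847, 286, 60]);
cube([47, 47, 377]);
translate([0, 239, 0]) cube([47, 47, 377]);
translate([1800, 0, 0]) cube([47, 47, 377]);
translate([1800, 239, 0]) cube([47, 47, 377]);


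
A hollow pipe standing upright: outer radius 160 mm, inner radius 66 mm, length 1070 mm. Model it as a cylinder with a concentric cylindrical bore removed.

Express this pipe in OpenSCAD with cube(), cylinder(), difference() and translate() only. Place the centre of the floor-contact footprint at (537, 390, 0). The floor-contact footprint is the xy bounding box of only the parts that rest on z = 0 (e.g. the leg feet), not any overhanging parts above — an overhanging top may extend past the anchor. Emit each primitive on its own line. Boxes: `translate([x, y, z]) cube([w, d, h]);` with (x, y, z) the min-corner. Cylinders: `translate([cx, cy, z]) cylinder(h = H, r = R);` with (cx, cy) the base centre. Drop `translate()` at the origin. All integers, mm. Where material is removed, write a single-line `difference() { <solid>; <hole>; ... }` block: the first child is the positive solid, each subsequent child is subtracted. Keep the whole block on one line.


difference() { translate([537, 390, 0]) cylinder(h = 1070, r = 160); translate([537, 390, 0]) cylinder(h = 1070, r = 66); }


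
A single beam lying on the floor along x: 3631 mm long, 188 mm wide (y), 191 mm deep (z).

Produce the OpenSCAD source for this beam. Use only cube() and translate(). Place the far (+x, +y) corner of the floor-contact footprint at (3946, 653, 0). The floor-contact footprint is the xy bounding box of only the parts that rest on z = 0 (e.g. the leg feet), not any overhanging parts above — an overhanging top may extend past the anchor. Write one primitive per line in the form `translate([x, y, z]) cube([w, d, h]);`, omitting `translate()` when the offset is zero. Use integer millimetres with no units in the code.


translate([315, 465, 0]) cube([3631, 188, 191]);


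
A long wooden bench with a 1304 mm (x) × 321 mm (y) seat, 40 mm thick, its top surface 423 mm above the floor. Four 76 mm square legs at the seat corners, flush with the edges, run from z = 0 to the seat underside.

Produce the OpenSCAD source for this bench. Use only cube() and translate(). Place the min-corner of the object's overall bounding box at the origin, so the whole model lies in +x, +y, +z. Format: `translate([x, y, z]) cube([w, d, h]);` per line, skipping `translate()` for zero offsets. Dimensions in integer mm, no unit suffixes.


translate([0, 0, 383]) cube([1304, 321, 40]);
cube([76, 76, 383]);
translate([0, 245, 0]) cube([76, 76, 383]);
translate([1228, 0, 0]) cube([76, 76, 383]);
translate([1228, 245, 0]) cube([76, 76, 383]);


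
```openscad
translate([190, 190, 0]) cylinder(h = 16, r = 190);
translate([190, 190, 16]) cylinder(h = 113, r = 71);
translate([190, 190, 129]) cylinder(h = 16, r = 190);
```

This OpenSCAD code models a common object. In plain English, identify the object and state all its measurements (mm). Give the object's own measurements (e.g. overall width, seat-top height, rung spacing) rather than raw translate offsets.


A spool: two coaxial disc flanges of radius 190 mm and thickness 16 mm, joined by a core cylinder of radius 71 mm and height 113 mm. The lower flange rests on z = 0 and the three cylinders share a vertical axis.


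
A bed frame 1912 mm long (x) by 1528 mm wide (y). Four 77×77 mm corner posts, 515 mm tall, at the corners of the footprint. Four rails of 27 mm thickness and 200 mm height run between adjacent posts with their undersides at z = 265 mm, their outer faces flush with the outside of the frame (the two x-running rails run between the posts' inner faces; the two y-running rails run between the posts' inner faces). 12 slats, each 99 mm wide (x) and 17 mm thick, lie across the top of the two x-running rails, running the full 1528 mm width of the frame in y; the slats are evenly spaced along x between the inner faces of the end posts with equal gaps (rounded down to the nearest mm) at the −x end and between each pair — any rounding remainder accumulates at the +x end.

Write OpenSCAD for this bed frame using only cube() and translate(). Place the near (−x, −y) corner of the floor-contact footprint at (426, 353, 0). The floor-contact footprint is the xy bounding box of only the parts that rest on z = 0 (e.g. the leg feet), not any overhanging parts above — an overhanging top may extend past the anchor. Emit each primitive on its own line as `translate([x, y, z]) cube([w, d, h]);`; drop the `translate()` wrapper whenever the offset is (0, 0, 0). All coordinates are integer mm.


translate([426, 353, 0]) cube([77, 77, 515]);
translate([426, 1804, 0]) cube([77, 77, 515]);
translate([2261, 353, 0]) cube([77, 77, 515]);
translate([2261, 1804, 0]) cube([77, 77, 515]);
translate([503, 353, 265]) cube([1758, 27, 200]);
translate([503, 1854, 265]) cube([1758, 27, 200]);
translate([426, 430, 265]) cube([27, 1374, 200]);
translate([2311, 430, 265]) cube([27, 1374, 200]);
translate([546, 353, 465]) cube([99, 1528, 17]);
translate([688, 353, 465]) cube([99, 1528, 17]);
translate([830, 353, 465]) cube([99, 1528, 17]);
translate([972, 353, 465]) cube([99, 1528, 17]);
translate([1114, 353, 465]) cube([99, 1528, 17]);
translate([1256, 353, 465]) cube([99, 1528, 17]);
translate([1398, 353, 465]) cube([99, 1528, 17]);
translate([1540, 353, 465]) cube([99, 1528, 17]);
translate([1682, 353, 465]) cube([99, 1528, 17]);
translate([1824, 353, 465]) cube([99, 1528, 17]);
translate([1966, 353, 465]) cube([99, 1528, 17]);
translate([2108, 353, 465]) cube([99, 1528, 17]);


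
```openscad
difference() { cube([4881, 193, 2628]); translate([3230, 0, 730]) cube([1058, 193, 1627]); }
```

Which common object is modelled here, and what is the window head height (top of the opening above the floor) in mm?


A wall with a window opening. The window head height is 2357 mm.

A wall with a rectangular opening subtracted — a window. Sill at z = 730, opening 1627 mm tall, so the head is at 730 + 1627 = 2357 mm.


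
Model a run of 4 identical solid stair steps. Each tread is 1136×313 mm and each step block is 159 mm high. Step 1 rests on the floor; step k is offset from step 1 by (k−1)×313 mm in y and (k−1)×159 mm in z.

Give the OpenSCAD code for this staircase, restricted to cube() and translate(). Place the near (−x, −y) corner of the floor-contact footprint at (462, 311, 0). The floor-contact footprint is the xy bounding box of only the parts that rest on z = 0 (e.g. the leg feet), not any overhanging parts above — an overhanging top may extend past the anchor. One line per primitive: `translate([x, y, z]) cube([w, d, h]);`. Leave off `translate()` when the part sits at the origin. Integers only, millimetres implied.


translate([462, 311, 0]) cube([1136, 313, 159]);
translate([462, 624, 159]) cube([1136, 313, 159]);
translate([462, 937, 318]) cube([1136, 313, 159]);
translate([462, 1250, 477]) cube([1136, 313, 159]);


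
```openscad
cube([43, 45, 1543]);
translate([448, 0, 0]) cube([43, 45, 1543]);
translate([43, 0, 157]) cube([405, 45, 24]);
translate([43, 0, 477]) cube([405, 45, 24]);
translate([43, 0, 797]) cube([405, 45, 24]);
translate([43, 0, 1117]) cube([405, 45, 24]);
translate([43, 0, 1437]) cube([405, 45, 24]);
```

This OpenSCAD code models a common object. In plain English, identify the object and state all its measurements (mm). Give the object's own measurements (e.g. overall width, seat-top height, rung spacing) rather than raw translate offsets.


A straight ladder. Two 43×45 mm vertical rails, 1543 mm tall, stand 491 mm apart (outside-to-outside) with their front faces coplanar on the −y side. 5 rungs, each 45 mm deep and 24 mm tall, span between the inner faces of the rails, front faces flush with the rails. The lowest rung's underside is at z = 157 mm and rungs are spaced 320 mm apart (underside to underside).


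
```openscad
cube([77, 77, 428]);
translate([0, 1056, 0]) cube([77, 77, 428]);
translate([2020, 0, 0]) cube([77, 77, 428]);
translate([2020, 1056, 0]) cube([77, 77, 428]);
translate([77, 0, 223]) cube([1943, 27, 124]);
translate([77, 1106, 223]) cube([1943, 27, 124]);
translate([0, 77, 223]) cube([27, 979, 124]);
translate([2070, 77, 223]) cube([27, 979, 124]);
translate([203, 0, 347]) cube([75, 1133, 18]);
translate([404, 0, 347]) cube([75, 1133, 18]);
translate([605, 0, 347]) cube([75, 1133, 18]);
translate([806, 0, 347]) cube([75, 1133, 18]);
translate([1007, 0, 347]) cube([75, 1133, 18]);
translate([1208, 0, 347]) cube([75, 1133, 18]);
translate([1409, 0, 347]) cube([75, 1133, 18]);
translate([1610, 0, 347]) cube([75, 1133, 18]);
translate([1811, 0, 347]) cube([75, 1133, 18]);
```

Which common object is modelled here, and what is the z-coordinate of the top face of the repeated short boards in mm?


A bed frame. The slat-top height is 365 mm.

Four posts, four rails, and a row of slats — a bed frame. Slats sit on the rails at z = 223 + 124 = 347; with slat thickness 18, the top is 365 mm.


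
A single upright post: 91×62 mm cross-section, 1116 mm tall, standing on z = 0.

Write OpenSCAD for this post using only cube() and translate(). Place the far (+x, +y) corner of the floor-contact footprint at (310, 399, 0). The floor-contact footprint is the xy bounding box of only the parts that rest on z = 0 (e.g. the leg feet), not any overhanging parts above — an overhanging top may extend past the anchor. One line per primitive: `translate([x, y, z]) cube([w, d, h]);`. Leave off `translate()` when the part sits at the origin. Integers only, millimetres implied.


translate([219, 337, 0]) cube([91, 62, 1116]);


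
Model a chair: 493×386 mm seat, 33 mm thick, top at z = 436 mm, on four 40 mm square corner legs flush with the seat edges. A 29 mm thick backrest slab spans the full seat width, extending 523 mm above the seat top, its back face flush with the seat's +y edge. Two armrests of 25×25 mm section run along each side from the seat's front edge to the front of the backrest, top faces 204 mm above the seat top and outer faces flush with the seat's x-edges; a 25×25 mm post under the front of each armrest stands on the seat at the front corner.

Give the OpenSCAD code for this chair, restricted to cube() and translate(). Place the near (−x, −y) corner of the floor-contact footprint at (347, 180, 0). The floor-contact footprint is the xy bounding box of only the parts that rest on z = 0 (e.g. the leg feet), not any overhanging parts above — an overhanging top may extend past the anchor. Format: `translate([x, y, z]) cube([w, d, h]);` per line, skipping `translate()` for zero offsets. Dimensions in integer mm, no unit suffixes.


// leg_h = 436 - 33 = 403
// arm post h = 204 - 25 = 179
translate([347, 180, 403]) cube([493, 386, 33]);
translate([347, 180, 0]) cube([40, 40, 403]);
translate([800, 180, 0]) cube([40, 40, 403]);
translate([347, 526, 0]) cube([40, 40, 403]);
translate([800, 526, 0]) cube([40, 40, 403]);
translate([347, 537, 436]) cube([493, 29, 523]);
translate([347, 180, 615]) cube([25, 357, 25]);
translate([815, 180, 615]) cube([25, 357, 25]);
translate([347, 180, 436]) cube([25, 25, 179]);
translate([815, 180, 436]) cube([25, 25, 179]);
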